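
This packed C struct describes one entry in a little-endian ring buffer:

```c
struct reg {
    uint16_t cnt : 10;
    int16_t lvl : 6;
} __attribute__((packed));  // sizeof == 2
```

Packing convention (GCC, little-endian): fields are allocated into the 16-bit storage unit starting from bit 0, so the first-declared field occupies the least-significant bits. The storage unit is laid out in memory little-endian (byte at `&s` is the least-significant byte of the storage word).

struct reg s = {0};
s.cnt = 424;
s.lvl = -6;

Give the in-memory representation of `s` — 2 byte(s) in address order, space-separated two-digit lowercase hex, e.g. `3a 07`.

cnt (10b) val=424 bits=0x1a8 at bit 0: 0x01a8
lvl (6b) val=-6 bits=0x3a at bit 10: 0xe9a8
word = 0xe9a8 → little-endian bytes:
  [0]=0xa8  [1]=0xe9

a8 e9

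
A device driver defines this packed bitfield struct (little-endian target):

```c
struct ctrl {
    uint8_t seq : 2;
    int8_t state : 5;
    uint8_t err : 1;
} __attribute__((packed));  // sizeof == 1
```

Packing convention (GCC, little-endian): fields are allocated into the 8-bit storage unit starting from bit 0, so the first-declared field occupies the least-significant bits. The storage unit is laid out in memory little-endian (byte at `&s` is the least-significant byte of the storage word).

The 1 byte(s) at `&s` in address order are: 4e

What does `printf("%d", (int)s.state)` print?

-13

[0]=0x4e (little-endian) → word 0x4e
seq:2 @ bit 0 → (0x4e>>0)&0x3 = 0x2
state:5 @ bit 2 → (0x4e>>2)&0x1f = 0x13  ←
err:1 @ bit 7 → (0x4e>>7)&0x1 = 0x0
state signed 5b, MSB=1: 19 - 32 = -13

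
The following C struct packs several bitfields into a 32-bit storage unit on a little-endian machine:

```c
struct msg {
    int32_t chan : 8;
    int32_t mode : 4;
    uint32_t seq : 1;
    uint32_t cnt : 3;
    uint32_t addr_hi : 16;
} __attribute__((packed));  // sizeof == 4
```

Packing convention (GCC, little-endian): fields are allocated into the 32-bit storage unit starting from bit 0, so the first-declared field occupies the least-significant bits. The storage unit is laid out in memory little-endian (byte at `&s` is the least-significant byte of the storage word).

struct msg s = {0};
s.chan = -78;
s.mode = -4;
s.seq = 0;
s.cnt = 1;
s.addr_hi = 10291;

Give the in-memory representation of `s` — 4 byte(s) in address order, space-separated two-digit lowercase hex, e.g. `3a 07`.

[0+:8] chan=-78 & 0xff = 0xb2; word=0x000000b2
[8+:4] mode=-4 & 0xf = 0xc; word=0x00000cb2
[12+:1] seq=0 & 0x1 = 0x0; word=0x00000cb2
[13+:3] cnt=1 & 0x7 = 0x1; word=0x00002cb2
[16+:16] addr_hi=10291 & 0xffff = 0x2833; word=0x28332cb2
word = 0x28332cb2 → little-endian bytes:
  [0]=0xb2  [1]=0x2c  [2]=0x33  [3]=0x28

b2 2c 33 28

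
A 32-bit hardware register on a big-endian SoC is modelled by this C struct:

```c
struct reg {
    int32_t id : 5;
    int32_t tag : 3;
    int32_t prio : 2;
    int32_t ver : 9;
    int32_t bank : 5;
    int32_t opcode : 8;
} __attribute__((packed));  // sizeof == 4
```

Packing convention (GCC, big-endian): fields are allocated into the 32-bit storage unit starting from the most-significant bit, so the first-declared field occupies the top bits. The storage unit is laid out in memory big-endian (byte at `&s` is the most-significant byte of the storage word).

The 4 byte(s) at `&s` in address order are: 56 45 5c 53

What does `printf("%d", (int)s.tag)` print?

-2

[0]=0x56 [1]=0x45 [2]=0x5c [3]=0x53 (big-endian) → word 0x56455c53
id:5 @ bit 27 → (0x56455c53>>27)&0x1f = 0xa
tag:3 @ bit 24 → (0x56455c53>>24)&0x7 = 0x6  ←
prio:2 @ bit 22 → (0x56455c53>>22)&0x3 = 0x1
ver:9 @ bit 13 → (0x56455c53>>13)&0x1ff = 0x2a
bank:5 @ bit 8 → (0x56455c53>>8)&0x1f = 0x1c
opcode:8 @ bit 0 → (0x56455c53>>0)&0xff = 0x53
tag signed 3b, MSB=1: 6 - 8 = -2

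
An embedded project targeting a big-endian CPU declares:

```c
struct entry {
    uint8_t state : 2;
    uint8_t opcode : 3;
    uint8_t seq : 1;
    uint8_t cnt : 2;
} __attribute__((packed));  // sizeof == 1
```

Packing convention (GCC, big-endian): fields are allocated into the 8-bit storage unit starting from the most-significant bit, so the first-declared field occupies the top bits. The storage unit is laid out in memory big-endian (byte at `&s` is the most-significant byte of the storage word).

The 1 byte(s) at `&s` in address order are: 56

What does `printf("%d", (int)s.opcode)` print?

[0]=0x56 (big-endian) → word 0x56
state:2 @ bit 6 → (0x56>>6)&0x3 = 0x1
opcode:3 @ bit 3 → (0x56>>3)&0x7 = 0x2  ←
seq:1 @ bit 2 → (0x56>>2)&0x1 = 0x1
cnt:2 @ bit 0 → (0x56>>0)&0x3 = 0x2

2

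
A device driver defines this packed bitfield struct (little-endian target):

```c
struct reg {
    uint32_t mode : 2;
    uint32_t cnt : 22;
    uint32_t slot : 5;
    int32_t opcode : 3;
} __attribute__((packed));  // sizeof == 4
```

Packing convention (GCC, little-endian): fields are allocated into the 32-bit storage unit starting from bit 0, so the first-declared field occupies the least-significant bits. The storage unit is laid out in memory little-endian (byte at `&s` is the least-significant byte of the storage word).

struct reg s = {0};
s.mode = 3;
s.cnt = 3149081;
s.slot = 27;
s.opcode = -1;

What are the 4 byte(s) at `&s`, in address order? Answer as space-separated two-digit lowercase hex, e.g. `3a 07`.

mode:2 = 3 → 0x3 << 0 → word 0x00000003
cnt:22 = 3149081 → 0x300d19 << 2 → word 0x00c03467
slot:5 = 27 → 0x1b << 24 → word 0x1bc03467
opcode:3 = -1 → 0x7 << 29 → word 0xfbc03467
word = 0xfbc03467 → little-endian bytes:
  [0]=0x67  [1]=0x34  [2]=0xc0  [3]=0xfb

67 34 c0 fb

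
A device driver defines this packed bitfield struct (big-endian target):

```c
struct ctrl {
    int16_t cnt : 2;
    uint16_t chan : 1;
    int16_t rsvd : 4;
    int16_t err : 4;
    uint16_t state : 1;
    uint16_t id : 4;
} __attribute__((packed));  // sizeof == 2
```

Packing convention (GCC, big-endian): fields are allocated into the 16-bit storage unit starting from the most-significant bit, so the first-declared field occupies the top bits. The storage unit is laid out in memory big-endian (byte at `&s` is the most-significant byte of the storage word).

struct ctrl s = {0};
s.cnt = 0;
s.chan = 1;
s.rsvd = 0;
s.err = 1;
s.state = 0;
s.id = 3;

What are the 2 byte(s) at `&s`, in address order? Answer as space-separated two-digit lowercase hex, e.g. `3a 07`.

20 23

cnt (2b) val=0 bits=0x0 at bit 14: 0x0000
chan (1b) val=1 bits=0x1 at bit 13: 0x2000
rsvd (4b) val=0 bits=0x0 at bit 9: 0x2000
err (4b) val=1 bits=0x1 at bit 5: 0x2020
state (1b) val=0 bits=0x0 at bit 4: 0x2020
id (4b) val=3 bits=0x3 at bit 0: 0x2023
word = 0x2023 → big-endian bytes:
  [0]=0x20  [1]=0x23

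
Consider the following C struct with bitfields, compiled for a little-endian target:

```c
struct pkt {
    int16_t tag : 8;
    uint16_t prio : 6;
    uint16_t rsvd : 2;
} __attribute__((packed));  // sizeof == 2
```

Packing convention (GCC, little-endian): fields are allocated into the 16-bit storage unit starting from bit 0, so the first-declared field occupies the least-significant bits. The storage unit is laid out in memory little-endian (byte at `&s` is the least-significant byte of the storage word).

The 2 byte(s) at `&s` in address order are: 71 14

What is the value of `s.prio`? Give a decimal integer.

[0]=0x71 [1]=0x14 (little-endian) → word 0x1471
tag [0+:8] = (word>>0) & 0xff = 113
prio [8+:6] = (word>>8) & 0x3f = 20  ←
rsvd [14+:2] = (word>>14) & 0x3 = 0

20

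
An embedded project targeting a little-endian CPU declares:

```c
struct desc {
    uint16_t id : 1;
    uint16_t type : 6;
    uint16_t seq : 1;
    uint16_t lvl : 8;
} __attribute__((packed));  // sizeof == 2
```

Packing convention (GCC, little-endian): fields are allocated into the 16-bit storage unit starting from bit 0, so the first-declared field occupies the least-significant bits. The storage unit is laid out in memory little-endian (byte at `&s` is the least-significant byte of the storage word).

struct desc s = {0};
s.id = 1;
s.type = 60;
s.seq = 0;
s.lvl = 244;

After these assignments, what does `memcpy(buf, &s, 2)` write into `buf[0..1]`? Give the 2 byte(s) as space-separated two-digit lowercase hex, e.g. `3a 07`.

79 f4

id (1b) val=1 bits=0x1 at bit 0: 0x0001
type (6b) val=60 bits=0x3c at bit 1: 0x0079
seq (1b) val=0 bits=0x0 at bit 7: 0x0079
lvl (8b) val=244 bits=0xf4 at bit 8: 0xf479
word = 0xf479 → little-endian bytes:
  [0]=0x79  [1]=0xf4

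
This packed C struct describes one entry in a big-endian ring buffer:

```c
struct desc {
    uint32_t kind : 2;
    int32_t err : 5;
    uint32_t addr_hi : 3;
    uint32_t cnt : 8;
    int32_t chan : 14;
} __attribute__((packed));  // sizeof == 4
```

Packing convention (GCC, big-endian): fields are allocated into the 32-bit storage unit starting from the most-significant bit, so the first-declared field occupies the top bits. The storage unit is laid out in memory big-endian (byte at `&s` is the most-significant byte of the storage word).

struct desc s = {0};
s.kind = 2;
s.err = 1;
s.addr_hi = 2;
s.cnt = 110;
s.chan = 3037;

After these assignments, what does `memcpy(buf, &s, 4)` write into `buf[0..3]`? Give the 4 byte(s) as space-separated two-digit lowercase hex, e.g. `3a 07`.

[30+:2] kind=2 & 0x3 = 0x2; word=0x80000000
[25+:5] err=1 & 0x1f = 0x1; word=0x82000000
[22+:3] addr_hi=2 & 0x7 = 0x2; word=0x82800000
[14+:8] cnt=110 & 0xff = 0x6e; word=0x829b8000
[0+:14] chan=3037 & 0x3fff = 0xbdd; word=0x829b8bdd
word = 0x829b8bdd → big-endian bytes:
  [0]=0x82  [1]=0x9b  [2]=0x8b  [3]=0xdd

82 9b 8b dd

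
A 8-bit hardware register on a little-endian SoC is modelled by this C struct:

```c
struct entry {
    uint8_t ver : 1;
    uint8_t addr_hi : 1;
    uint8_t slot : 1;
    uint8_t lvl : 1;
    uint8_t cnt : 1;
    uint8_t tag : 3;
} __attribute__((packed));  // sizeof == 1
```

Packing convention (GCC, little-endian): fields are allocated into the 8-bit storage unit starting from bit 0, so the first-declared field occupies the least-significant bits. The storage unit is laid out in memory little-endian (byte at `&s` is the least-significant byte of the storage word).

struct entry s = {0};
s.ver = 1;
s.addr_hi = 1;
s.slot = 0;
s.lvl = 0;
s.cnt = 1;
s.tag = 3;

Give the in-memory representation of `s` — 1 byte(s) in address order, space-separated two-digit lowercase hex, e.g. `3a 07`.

ver (1b) val=1 bits=0x1 at bit 0: 0x01
addr_hi (1b) val=1 bits=0x1 at bit 1: 0x03
slot (1b) val=0 bits=0x0 at bit 2: 0x03
lvl (1b) val=0 bits=0x0 at bit 3: 0x03
cnt (1b) val=1 bits=0x1 at bit 4: 0x13
tag (3b) val=3 bits=0x3 at bit 5: 0x73
word = 0x73 → little-endian bytes:
  [0]=0x73

73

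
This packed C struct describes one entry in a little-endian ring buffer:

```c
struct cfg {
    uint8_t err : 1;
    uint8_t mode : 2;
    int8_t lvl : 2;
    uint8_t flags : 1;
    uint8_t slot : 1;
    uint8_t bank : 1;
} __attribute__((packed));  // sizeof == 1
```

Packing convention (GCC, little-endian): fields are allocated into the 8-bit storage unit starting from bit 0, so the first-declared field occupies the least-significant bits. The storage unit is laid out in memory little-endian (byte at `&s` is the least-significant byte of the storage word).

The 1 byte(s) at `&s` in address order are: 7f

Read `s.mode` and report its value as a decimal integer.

3

[0]=0x7f (little-endian) → word 0x7f
err:1 @ bit 0 → (0x7f>>0)&0x1 = 0x1
mode:2 @ bit 1 → (0x7f>>1)&0x3 = 0x3  ←
lvl:2 @ bit 3 → (0x7f>>3)&0x3 = 0x3
flags:1 @ bit 5 → (0x7f>>5)&0x1 = 0x1
slot:1 @ bit 6 → (0x7f>>6)&0x1 = 0x1
bank:1 @ bit 7 → (0x7f>>7)&0x1 = 0x0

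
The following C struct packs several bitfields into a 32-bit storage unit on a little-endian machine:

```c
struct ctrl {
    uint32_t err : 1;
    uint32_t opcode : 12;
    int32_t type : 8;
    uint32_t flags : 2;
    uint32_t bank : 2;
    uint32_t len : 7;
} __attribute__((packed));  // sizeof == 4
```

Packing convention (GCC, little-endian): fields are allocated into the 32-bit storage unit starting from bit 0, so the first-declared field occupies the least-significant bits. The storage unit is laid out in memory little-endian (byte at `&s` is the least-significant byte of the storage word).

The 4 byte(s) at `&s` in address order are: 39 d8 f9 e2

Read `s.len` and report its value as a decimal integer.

[0]=0x39 [1]=0xd8 [2]=0xf9 [3]=0xe2 (little-endian) → word 0xe2f9d839
err:1 @ bit 0 → (0xe2f9d839>>0)&0x1 = 0x1
opcode:12 @ bit 1 → (0xe2f9d839>>1)&0xfff = 0xc1c
type:8 @ bit 13 → (0xe2f9d839>>13)&0xff = 0xce
flags:2 @ bit 21 → (0xe2f9d839>>21)&0x3 = 0x3
bank:2 @ bit 23 → (0xe2f9d839>>23)&0x3 = 0x1
len:7 @ bit 25 → (0xe2f9d839>>25)&0x7f = 0x71  ←

113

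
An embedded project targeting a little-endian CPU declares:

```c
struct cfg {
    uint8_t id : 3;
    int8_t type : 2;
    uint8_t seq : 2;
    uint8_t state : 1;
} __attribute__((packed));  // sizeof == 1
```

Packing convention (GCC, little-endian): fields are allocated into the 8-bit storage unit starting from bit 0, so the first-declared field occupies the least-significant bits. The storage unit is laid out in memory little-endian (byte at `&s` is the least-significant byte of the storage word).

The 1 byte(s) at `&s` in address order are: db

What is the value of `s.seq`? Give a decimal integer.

2

[0]=0xdb (little-endian) → word 0xdb
id:3 @ bit 0 → (0xdb>>0)&0x7 = 0x3
type:2 @ bit 3 → (0xdb>>3)&0x3 = 0x3
seq:2 @ bit 5 → (0xdb>>5)&0x3 = 0x2  ←
state:1 @ bit 7 → (0xdb>>7)&0x1 = 0x1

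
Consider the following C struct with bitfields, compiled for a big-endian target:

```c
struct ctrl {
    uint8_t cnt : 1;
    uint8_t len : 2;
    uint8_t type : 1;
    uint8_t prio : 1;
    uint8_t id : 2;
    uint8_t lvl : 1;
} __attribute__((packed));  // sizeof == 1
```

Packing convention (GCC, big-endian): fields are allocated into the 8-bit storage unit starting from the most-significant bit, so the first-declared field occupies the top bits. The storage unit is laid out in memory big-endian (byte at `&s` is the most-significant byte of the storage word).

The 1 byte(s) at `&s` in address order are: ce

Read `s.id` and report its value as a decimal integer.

[0]=0xce (big-endian) → word 0xce
cnt:1 @ bit 7 → (0xce>>7)&0x1 = 0x1
len:2 @ bit 5 → (0xce>>5)&0x3 = 0x2
type:1 @ bit 4 → (0xce>>4)&0x1 = 0x0
prio:1 @ bit 3 → (0xce>>3)&0x1 = 0x1
id:2 @ bit 1 → (0xce>>1)&0x3 = 0x3  ←
lvl:1 @ bit 0 → (0xce>>0)&0x1 = 0x0

3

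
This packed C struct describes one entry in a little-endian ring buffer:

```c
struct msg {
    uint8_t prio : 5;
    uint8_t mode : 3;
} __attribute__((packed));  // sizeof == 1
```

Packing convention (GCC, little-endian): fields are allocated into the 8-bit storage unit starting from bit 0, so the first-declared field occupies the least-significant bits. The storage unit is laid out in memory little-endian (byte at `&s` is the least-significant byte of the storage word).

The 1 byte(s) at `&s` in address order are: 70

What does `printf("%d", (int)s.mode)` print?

3

[0]=0x70 (little-endian) → word 0x70
prio:5 @ bit 0 → (0x70>>0)&0x1f = 0x10
mode:3 @ bit 5 → (0x70>>5)&0x7 = 0x3  ←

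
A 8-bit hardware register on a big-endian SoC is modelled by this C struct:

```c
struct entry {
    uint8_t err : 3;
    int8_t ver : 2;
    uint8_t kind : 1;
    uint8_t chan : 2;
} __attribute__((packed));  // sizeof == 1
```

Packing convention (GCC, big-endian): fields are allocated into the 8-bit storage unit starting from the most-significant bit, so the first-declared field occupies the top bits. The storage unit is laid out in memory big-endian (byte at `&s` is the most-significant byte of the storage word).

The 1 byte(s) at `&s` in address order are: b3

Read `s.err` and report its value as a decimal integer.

5

[0]=0xb3 (big-endian) → word 0xb3
err:3 @ bit 5 → (0xb3>>5)&0x7 = 0x5  ←
ver:2 @ bit 3 → (0xb3>>3)&0x3 = 0x2
kind:1 @ bit 2 → (0xb3>>2)&0x1 = 0x0
chan:2 @ bit 0 → (0xb3>>0)&0x3 = 0x3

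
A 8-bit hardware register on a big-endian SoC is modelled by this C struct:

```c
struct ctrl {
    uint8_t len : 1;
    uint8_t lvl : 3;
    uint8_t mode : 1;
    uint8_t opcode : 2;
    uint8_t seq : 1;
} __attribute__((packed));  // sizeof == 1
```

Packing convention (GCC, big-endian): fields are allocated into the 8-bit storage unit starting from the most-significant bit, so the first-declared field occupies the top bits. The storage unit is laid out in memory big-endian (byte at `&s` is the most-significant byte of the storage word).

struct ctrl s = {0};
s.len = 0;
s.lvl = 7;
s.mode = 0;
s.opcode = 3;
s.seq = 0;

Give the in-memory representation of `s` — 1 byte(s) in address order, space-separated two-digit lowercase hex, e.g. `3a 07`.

len:1 = 0 → 0x0 << 7 → word 0x00
lvl:3 = 7 → 0x7 << 4 → word 0x70
mode:1 = 0 → 0x0 << 3 → word 0x70
opcode:2 = 3 → 0x3 << 1 → word 0x76
seq:1 = 0 → 0x0 << 0 → word 0x76
word = 0x76 → big-endian bytes:
  [0]=0x76

76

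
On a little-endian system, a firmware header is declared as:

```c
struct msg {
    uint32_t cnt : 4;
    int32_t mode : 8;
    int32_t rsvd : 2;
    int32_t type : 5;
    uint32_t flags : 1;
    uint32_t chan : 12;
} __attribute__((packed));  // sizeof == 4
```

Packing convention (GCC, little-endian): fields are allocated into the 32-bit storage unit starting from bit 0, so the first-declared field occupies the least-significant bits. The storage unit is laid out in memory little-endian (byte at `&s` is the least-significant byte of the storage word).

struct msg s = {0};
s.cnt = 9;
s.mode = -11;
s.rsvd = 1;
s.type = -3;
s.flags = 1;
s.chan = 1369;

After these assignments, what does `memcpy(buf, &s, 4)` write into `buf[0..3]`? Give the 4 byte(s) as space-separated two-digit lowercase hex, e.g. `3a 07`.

59 5f 9f 55

cnt (4b) val=9 bits=0x9 at bit 0: 0x00000009
mode (8b) val=-11 bits=0xf5 at bit 4: 0x00000f59
rsvd (2b) val=1 bits=0x1 at bit 12: 0x00001f59
type (5b) val=-3 bits=0x1d at bit 14: 0x00075f59
flags (1b) val=1 bits=0x1 at bit 19: 0x000f5f59
chan (12b) val=1369 bits=0x559 at bit 20: 0x559f5f59
word = 0x559f5f59 → little-endian bytes:
  [0]=0x59  [1]=0x5f  [2]=0x9f  [3]=0x55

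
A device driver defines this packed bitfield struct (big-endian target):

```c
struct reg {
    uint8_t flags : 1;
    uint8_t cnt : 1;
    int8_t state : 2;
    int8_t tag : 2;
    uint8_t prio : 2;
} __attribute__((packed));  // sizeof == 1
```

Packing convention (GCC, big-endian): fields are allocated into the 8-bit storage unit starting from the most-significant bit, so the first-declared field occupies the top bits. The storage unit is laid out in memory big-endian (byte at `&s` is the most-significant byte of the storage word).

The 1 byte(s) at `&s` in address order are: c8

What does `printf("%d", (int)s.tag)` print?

[0]=0xc8 (big-endian) → word 0xc8
flags [7+:1] = (word>>7) & 0x1 = 1
cnt [6+:1] = (word>>6) & 0x1 = 1
state [4+:2] = (word>>4) & 0x3 = 0
tag [2+:2] = (word>>2) & 0x3 = 2  ←
prio [0+:2] = (word>>0) & 0x3 = 0
tag signed 2b, MSB=1: 2 - 4 = -2

-2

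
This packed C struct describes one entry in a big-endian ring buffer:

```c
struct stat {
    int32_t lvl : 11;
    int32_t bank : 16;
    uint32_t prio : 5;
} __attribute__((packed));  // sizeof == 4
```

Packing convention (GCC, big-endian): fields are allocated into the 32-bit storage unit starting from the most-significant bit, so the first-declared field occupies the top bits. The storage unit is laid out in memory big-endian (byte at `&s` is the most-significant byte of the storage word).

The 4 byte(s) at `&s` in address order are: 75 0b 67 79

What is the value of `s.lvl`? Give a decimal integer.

936

[0]=0x75 [1]=0x0b [2]=0x67 [3]=0x79 (big-endian) → word 0x750b6779
lvl [21+:11] = (word>>21) & 0x7ff = 936  ←
bank [5+:16] = (word>>5) & 0xffff = 23355
prio [0+:5] = (word>>0) & 0x1f = 25
lvl signed 11b, MSB=0: value = 936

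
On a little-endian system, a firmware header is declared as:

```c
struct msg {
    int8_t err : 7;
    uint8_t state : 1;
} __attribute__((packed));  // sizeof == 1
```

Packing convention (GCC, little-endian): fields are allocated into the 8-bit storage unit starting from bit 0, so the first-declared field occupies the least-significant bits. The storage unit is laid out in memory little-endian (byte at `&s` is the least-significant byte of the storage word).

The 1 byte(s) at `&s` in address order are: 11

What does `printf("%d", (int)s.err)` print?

[0]=0x11 (little-endian) → word 0x11
err [0+:7] = (word>>0) & 0x7f = 17  ←
state [7+:1] = (word>>7) & 0x1 = 0
err signed 7b, MSB=0: value = 17

17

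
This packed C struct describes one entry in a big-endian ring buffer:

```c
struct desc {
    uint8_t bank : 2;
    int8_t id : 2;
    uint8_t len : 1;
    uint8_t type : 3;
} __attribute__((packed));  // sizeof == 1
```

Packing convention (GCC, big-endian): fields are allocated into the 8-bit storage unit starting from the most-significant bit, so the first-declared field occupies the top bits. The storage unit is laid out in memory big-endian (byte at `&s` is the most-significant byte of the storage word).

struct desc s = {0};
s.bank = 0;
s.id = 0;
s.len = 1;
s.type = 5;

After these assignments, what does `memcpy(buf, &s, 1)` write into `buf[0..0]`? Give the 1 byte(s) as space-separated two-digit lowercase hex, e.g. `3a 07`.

0d

bank (2b) val=0 bits=0x0 at bit 6: 0x00
id (2b) val=0 bits=0x0 at bit 4: 0x00
len (1b) val=1 bits=0x1 at bit 3: 0x08
type (3b) val=5 bits=0x5 at bit 0: 0x0d
word = 0x0d → big-endian bytes:
  [0]=0x0d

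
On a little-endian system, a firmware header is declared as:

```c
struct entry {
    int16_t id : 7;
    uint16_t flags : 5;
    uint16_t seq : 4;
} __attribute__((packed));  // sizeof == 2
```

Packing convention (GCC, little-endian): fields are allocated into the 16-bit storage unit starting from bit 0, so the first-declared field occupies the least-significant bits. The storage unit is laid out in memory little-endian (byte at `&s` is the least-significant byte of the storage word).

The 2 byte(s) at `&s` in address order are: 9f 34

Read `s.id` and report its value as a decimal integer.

[0]=0x9f [1]=0x34 (little-endian) → word 0x349f
id:7 @ bit 0 → (0x349f>>0)&0x7f = 0x1f  ←
flags:5 @ bit 7 → (0x349f>>7)&0x1f = 0x9
seq:4 @ bit 12 → (0x349f>>12)&0xf = 0x3
id signed 7b, MSB=0: value = 31

31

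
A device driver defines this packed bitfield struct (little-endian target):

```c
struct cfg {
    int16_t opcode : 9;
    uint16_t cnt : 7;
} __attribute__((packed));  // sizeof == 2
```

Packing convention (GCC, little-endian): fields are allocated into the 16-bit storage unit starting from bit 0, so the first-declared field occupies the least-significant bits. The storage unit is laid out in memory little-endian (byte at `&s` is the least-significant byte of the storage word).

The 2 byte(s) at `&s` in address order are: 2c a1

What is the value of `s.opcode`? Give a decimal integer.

[0]=0x2c [1]=0xa1 (little-endian) → word 0xa12c
opcode:9 @ bit 0 → (0xa12c>>0)&0x1ff = 0x12c  ←
cnt:7 @ bit 9 → (0xa12c>>9)&0x7f = 0x50
opcode signed 9b, MSB=1: 300 - 512 = -212

-212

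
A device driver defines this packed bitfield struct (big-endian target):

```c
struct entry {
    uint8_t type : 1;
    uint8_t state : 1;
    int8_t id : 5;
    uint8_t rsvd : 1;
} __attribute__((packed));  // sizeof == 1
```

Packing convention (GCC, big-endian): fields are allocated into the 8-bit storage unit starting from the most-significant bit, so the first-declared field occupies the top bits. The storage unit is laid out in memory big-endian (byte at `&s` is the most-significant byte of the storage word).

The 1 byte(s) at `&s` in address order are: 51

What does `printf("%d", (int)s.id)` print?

[0]=0x51 (big-endian) → word 0x51
type [7+:1] = (word>>7) & 0x1 = 0
state [6+:1] = (word>>6) & 0x1 = 1
id [1+:5] = (word>>1) & 0x1f = 8  ←
rsvd [0+:1] = (word>>0) & 0x1 = 1
id signed 5b, MSB=0: value = 8

8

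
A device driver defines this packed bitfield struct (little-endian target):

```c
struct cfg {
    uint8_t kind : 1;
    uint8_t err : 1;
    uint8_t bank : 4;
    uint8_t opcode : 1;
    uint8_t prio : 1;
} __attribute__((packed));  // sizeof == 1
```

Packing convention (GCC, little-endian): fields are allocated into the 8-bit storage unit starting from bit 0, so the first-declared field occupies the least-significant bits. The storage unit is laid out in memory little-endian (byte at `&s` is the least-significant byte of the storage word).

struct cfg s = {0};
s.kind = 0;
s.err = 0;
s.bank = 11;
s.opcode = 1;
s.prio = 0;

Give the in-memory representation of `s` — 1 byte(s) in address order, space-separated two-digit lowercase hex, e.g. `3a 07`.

kind:1 = 0 → 0x0 << 0 → word 0x00
err:1 = 0 → 0x0 << 1 → word 0x00
bank:4 = 11 → 0xb << 2 → word 0x2c
opcode:1 = 1 → 0x1 << 6 → word 0x6c
prio:1 = 0 → 0x0 << 7 → word 0x6c
word = 0x6c → little-endian bytes:
  [0]=0x6c

6c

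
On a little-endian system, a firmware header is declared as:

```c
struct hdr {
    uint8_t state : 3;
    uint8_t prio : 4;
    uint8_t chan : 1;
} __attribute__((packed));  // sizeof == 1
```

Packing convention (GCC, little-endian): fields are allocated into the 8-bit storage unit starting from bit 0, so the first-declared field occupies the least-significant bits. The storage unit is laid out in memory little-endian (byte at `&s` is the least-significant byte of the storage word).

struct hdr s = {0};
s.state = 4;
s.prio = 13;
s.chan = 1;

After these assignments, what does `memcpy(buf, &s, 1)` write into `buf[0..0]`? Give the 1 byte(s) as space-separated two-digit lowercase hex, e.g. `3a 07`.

state:3 = 4 → 0x4 << 0 → word 0x04
prio:4 = 13 → 0xd << 3 → word 0x6c
chan:1 = 1 → 0x1 << 7 → word 0xec
word = 0xec → little-endian bytes:
  [0]=0xec

ec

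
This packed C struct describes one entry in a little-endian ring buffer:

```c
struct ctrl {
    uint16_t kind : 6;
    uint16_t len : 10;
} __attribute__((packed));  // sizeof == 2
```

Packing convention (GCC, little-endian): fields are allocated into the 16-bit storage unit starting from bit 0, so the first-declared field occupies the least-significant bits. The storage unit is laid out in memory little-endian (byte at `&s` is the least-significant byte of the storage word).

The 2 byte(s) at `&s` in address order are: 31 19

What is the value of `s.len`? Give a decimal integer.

[0]=0x31 [1]=0x19 (little-endian) → word 0x1931
kind:6 @ bit 0 → (0x1931>>0)&0x3f = 0x31
len:10 @ bit 6 → (0x1931>>6)&0x3ff = 0x64  ←

100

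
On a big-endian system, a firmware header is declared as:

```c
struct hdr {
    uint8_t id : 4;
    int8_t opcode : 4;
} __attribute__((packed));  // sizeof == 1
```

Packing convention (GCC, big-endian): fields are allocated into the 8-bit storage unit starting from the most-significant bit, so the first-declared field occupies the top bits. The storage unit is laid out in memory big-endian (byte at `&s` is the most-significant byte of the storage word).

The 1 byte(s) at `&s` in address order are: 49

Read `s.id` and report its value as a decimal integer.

[0]=0x49 (big-endian) → word 0x49
id [4+:4] = (word>>4) & 0xf = 4  ←
opcode [0+:4] = (word>>0) & 0xf = 9

4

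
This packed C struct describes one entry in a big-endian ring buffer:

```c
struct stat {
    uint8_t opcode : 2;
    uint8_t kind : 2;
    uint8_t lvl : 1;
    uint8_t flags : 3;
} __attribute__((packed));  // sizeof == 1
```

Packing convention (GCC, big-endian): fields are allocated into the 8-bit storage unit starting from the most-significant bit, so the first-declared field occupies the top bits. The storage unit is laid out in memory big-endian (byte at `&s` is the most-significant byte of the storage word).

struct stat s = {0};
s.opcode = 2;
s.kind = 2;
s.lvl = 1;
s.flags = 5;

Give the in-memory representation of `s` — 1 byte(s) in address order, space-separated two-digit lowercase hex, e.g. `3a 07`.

opcode (2b) val=2 bits=0x2 at bit 6: 0x80
kind (2b) val=2 bits=0x2 at bit 4: 0xa0
lvl (1b) val=1 bits=0x1 at bit 3: 0xa8
flags (3b) val=5 bits=0x5 at bit 0: 0xad
word = 0xad → big-endian bytes:
  [0]=0xad

ad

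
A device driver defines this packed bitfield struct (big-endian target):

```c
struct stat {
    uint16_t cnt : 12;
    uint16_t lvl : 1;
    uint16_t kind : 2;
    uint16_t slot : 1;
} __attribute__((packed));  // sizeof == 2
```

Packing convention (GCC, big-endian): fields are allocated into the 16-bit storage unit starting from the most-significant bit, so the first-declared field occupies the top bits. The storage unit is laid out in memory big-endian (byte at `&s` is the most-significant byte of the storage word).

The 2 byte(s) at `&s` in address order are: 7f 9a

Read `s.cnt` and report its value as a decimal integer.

2041

[0]=0x7f [1]=0x9a (big-endian) → word 0x7f9a
cnt [4+:12] = (word>>4) & 0xfff = 2041  ←
lvl [3+:1] = (word>>3) & 0x1 = 1
kind [1+:2] = (word>>1) & 0x3 = 1
slot [0+:1] = (word>>0) & 0x1 = 0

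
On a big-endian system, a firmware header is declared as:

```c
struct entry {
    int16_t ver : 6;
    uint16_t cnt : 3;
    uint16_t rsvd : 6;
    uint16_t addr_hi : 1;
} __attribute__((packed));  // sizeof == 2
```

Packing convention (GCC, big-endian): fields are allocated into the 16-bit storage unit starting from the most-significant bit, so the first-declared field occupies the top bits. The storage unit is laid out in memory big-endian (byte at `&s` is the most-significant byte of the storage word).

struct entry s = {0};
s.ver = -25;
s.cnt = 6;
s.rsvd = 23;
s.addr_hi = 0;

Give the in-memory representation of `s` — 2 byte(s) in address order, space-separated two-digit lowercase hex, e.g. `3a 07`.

9f 2e

ver (6b) val=-25 bits=0x27 at bit 10: 0x9c00
cnt (3b) val=6 bits=0x6 at bit 7: 0x9f00
rsvd (6b) val=23 bits=0x17 at bit 1: 0x9f2e
addr_hi (1b) val=0 bits=0x0 at bit 0: 0x9f2e
word = 0x9f2e → big-endian bytes:
  [0]=0x9f  [1]=0x2e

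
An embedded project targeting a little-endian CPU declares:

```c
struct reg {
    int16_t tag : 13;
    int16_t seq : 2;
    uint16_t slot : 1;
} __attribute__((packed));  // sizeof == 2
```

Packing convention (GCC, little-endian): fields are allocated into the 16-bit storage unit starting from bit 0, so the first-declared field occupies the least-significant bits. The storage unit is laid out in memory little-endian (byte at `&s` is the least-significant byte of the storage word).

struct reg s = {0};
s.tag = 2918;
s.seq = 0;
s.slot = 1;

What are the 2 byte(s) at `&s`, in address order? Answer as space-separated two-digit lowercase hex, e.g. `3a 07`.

66 8b

tag:13 = 2918 → 0xb66 << 0 → word 0x0b66
seq:2 = 0 → 0x0 << 13 → word 0x0b66
slot:1 = 1 → 0x1 << 15 → word 0x8b66
word = 0x8b66 → little-endian bytes:
  [0]=0x66  [1]=0x8b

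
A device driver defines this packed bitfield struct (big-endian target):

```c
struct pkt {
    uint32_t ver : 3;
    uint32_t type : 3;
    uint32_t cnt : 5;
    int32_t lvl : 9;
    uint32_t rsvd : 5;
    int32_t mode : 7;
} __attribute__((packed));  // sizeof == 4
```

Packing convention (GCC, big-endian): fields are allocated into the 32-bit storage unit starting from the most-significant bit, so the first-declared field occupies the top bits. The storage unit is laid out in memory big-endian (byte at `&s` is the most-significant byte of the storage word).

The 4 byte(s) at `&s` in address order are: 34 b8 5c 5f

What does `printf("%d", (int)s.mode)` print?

[0]=0x34 [1]=0xb8 [2]=0x5c [3]=0x5f (big-endian) → word 0x34b85c5f
ver:3 @ bit 29 → (0x34b85c5f>>29)&0x7 = 0x1
type:3 @ bit 26 → (0x34b85c5f>>26)&0x7 = 0x5
cnt:5 @ bit 21 → (0x34b85c5f>>21)&0x1f = 0x5
lvl:9 @ bit 12 → (0x34b85c5f>>12)&0x1ff = 0x185
rsvd:5 @ bit 7 → (0x34b85c5f>>7)&0x1f = 0x18
mode:7 @ bit 0 → (0x34b85c5f>>0)&0x7f = 0x5f  ←
mode signed 7b, MSB=1: 95 - 128 = -33

-33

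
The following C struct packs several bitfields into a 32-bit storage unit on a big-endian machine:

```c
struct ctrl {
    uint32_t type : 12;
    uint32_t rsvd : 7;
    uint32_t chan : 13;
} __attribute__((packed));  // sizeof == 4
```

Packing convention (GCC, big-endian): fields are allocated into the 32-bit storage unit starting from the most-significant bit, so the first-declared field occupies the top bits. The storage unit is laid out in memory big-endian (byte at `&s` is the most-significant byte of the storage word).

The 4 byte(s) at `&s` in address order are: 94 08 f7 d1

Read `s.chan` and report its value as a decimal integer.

[0]=0x94 [1]=0x08 [2]=0xf7 [3]=0xd1 (big-endian) → word 0x9408f7d1
type [20+:12] = (word>>20) & 0xfff = 2368
rsvd [13+:7] = (word>>13) & 0x7f = 71
chan [0+:13] = (word>>0) & 0x1fff = 6097  ←

6097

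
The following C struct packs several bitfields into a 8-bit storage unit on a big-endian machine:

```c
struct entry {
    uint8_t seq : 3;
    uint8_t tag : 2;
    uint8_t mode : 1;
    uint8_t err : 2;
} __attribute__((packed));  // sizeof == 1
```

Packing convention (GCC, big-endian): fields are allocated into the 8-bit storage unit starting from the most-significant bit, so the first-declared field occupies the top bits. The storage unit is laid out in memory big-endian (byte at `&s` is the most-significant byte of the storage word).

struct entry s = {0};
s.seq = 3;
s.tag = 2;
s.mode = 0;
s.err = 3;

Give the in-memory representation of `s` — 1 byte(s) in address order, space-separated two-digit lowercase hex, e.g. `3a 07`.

seq (3b) val=3 bits=0x3 at bit 5: 0x60
tag (2b) val=2 bits=0x2 at bit 3: 0x70
mode (1b) val=0 bits=0x0 at bit 2: 0x70
err (2b) val=3 bits=0x3 at bit 0: 0x73
word = 0x73 → big-endian bytes:
  [0]=0x73

73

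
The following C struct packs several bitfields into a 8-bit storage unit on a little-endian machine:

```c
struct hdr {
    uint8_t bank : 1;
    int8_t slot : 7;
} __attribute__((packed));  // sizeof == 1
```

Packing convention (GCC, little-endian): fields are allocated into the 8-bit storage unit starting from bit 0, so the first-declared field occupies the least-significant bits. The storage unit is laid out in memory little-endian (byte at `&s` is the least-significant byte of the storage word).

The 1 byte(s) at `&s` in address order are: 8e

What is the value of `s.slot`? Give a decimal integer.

-57

[0]=0x8e (little-endian) → word 0x8e
bank:1 @ bit 0 → (0x8e>>0)&0x1 = 0x0
slot:7 @ bit 1 → (0x8e>>1)&0x7f = 0x47  ←
slot signed 7b, MSB=1: 71 - 128 = -57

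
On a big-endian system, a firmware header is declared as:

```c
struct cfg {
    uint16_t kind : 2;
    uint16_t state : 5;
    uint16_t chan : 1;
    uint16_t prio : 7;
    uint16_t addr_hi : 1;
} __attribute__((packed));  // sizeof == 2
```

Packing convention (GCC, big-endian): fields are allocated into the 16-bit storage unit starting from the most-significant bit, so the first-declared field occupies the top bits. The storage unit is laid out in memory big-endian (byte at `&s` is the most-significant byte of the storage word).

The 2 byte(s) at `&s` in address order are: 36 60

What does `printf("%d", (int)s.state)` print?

[0]=0x36 [1]=0x60 (big-endian) → word 0x3660
kind:2 @ bit 14 → (0x3660>>14)&0x3 = 0x0
state:5 @ bit 9 → (0x3660>>9)&0x1f = 0x1b  ←
chan:1 @ bit 8 → (0x3660>>8)&0x1 = 0x0
prio:7 @ bit 1 → (0x3660>>1)&0x7f = 0x30
addr_hi:1 @ bit 0 → (0x3660>>0)&0x1 = 0x0

27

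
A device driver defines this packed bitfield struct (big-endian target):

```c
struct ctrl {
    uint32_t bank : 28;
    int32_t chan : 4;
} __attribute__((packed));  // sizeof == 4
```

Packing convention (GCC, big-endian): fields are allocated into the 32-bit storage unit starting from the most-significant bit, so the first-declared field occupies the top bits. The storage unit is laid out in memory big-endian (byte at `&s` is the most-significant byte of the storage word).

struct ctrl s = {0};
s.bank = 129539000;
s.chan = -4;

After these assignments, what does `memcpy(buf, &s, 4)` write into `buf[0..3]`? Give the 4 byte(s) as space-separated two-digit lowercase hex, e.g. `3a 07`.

bank (28b) val=129539000 bits=0x7b89bb8 at bit 4: 0x7b89bb80
chan (4b) val=-4 bits=0xc at bit 0: 0x7b89bb8c
word = 0x7b89bb8c → big-endian bytes:
  [0]=0x7b  [1]=0x89  [2]=0xbb  [3]=0x8c

7b 89 bb 8c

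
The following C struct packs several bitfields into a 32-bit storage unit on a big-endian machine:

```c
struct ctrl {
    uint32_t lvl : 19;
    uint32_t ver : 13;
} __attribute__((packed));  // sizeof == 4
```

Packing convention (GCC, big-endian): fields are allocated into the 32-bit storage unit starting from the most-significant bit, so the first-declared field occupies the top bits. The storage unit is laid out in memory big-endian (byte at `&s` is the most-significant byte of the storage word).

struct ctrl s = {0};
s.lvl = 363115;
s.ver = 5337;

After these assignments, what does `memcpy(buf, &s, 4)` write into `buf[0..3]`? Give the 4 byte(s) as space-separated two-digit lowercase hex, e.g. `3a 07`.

lvl (19b) val=363115 bits=0x58a6b at bit 13: 0xb14d6000
ver (13b) val=5337 bits=0x14d9 at bit 0: 0xb14d74d9
word = 0xb14d74d9 → big-endian bytes:
  [0]=0xb1  [1]=0x4d  [2]=0x74  [3]=0xd9

b1 4d 74 d9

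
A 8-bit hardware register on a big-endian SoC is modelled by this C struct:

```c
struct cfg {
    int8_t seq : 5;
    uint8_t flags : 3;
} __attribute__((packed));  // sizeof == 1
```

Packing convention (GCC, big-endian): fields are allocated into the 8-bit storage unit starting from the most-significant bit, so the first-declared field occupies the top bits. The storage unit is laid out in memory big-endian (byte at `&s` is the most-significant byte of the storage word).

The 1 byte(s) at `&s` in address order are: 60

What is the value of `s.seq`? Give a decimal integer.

[0]=0x60 (big-endian) → word 0x60
seq [3+:5] = (word>>3) & 0x1f = 12  ←
flags [0+:3] = (word>>0) & 0x7 = 0
seq signed 5b, MSB=0: value = 12

12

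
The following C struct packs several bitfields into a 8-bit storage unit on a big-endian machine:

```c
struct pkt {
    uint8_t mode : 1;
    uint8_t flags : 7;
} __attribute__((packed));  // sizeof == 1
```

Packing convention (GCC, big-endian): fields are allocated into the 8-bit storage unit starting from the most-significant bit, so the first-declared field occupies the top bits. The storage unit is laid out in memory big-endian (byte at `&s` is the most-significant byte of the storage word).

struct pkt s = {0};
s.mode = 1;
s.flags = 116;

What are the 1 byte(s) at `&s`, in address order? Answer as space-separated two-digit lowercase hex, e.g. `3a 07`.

[7+:1] mode=1 & 0x1 = 0x1; word=0x80
[0+:7] flags=116 & 0x7f = 0x74; word=0xf4
word = 0xf4 → big-endian bytes:
  [0]=0xf4

f4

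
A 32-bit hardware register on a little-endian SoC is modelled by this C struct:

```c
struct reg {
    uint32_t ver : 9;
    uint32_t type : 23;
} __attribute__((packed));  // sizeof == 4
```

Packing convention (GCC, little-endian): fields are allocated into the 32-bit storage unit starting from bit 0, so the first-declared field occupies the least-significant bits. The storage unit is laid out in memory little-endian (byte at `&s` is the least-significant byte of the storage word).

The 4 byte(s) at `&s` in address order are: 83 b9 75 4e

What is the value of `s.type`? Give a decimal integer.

[0]=0x83 [1]=0xb9 [2]=0x75 [3]=0x4e (little-endian) → word 0x4e75b983
ver [0+:9] = (word>>0) & 0x1ff = 387
type [9+:23] = (word>>9) & 0x7fffff = 2570972  ←

2570972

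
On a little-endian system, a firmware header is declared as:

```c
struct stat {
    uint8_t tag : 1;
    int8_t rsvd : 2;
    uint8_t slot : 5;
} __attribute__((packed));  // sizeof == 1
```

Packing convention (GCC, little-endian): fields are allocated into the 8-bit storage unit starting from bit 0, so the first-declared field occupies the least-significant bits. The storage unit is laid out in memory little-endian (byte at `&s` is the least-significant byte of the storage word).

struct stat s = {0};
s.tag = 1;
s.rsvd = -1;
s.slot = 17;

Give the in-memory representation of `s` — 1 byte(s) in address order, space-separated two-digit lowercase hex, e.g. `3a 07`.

tag:1 = 1 → 0x1 << 0 → word 0x01
rsvd:2 = -1 → 0x3 << 1 → word 0x07
slot:5 = 17 → 0x11 << 3 → word 0x8f
word = 0x8f → little-endian bytes:
  [0]=0x8f

8f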